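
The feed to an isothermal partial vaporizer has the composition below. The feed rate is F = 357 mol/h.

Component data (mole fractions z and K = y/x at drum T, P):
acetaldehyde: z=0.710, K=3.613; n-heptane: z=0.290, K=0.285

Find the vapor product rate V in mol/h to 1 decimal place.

Material balance + equilibrium reduce to Σ zᵢ(Kᵢ−1)/(1+V/F(Kᵢ−1)) = 0.
g(0) = ΣzᵢKᵢ − 1 = 1.648 and g(1) = 1 − Σzᵢ/Kᵢ = -0.214, so a root lies in (0, 1).
Binary case is linear: z₁(K₁−1)(1+V/F(K₂−1)) + z₂(K₂−1)(1+V/F(K₁−1)) = 0
⇒ V/F = [z₁(K₁−1)+z₂(K₂−1)] / [−(K₁−1)(K₂−1)] = 1.6479/1.8683 = 0.882
Then V = V/F·F = 0.8820·357 = 314.9 mol/h and L = F − V = 42.1 mol/h.

V = 314.9 mol/h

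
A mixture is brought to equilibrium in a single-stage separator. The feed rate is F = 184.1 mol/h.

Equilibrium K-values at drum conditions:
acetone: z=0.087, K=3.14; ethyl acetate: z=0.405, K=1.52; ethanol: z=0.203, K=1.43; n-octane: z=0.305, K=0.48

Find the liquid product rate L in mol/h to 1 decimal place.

Let ψ = V/F and solve Σ zᵢ(Kᵢ−1)/(1+ψ(Kᵢ−1)) = 0.
g(0) = ΣzᵢKᵢ − 1 = 0.325 and g(1) = 1 − Σzᵢ/Kᵢ = -0.072, so a root lies in (0, 1).
Newton iteration, ψ⁰ = 0.5:
  ψ = 0.500: g = 0.1146, g' = -0.338 → ψ = 0.839
  ψ = 0.839: g = -0.0040, g' = -0.384 → ψ = 0.829
Converged at ψ = 0.829.
Then V = ψ·F = 0.8286·184.1 = 152.5 mol/h and L = F − V = 31.6 mol/h.

L = 31.6 mol/h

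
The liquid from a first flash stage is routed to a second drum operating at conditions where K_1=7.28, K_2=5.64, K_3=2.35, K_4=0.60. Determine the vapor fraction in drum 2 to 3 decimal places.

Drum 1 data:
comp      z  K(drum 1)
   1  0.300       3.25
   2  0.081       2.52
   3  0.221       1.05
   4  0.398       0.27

Drum 1:
Material balance + equilibrium reduce to Σ zᵢ(Kᵢ−1)/(1+ψ₁(Kᵢ−1)) = 0.
Check two-phase: ΣzᵢKᵢ = 1.519 > 1 and Σzᵢ/Kᵢ = 1.809 > 1, so g(0) = 0.519 > 0 and g(1) = -0.809 < 0.
Iterate (Newton) starting at ψ₁ = 0.5:
  ψ₁ = 0.500: g = -0.0592, g' = -0.923 → ψ₁ = 0.436
  ψ₁ = 0.436: g = -0.0005, g' = -0.912 → ψ₁ = 0.435
Converged at ψ₁ = 0.435.
Drum-1 compositions:
  1: x = 0.152, y = 0.493
  2: x = 0.049, y = 0.123
  3: x = 0.216, y = 0.227
  4: x = 0.583, y = 0.158
Drum-2 feed = drum-1 liquid: z₂ = (0.1515, 0.0487, 0.2163, 0.5834).
Drum 2:
Newton–Raphson from ψ₂ = 0.5:
  ψ₂ = 0.500: g = 0.1806, g' = -0.730 → ψ₂ = 0.747
  ψ₂ = 0.747: g = 0.0303, g' = -0.525 → ψ₂ = 0.805
  ψ₂ = 0.805: g = 0.0006, g' = -0.503 → ψ₂ = 0.806
Converged at ψ₂ = 0.806.
  1: x = 0.025, y = 0.182
  2: x = 0.010, y = 0.058
  3: x = 0.104, y = 0.243
  4: x = 0.861, y = 0.517

V/F (drum 2) = 0.806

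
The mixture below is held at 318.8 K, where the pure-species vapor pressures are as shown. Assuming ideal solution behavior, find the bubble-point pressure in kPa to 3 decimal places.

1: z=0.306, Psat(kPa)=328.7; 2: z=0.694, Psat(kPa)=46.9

At the bubble point ψ → 0, so ΣzᵢKᵢ = 1 with Kᵢ = Pᵢˢᵃᵗ/P ⇒ P = ΣzᵢPᵢˢᵃᵗ.
P = 0.306·328.7 + 0.694·46.9 = 133.131 kPa

Pbub = 133.131 kPa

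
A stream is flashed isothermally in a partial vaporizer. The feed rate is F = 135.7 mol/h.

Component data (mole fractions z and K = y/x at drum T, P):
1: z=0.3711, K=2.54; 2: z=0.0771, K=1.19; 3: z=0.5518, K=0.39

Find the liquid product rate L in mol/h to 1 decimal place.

L = 96.3 mol/h

Newton iteration, ψ⁰ = 0.5:
  ψ = 0.5000: g = -0.14806, g' = -0.7083 → ψ = 0.2910
  ψ = 0.2910: g = -0.00070, g' = -0.7257 → ψ = 0.2900
Converged at ψ = 0.2900.
Then V = ψ·F = 0.2900·135.7 = 39.4 mol/h and L = F − V = 96.3 mol/h.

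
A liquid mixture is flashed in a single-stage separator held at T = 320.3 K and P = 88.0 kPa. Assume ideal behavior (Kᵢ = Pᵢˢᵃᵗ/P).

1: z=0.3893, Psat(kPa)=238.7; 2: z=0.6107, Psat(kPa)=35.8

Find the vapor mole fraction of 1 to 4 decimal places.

Raoult's law: Kᵢ = Pᵢˢᵃᵗ/P = Pᵢˢᵃᵗ/88.0.
  K_1 = 238.7/88.0 = 2.712500, K_2 = 35.8/88.0 = 0.406818
Newton–Raphson from ψ = 0.49:
  ψ = 0.4900: g = -0.14820, g' = -0.7646 → ψ = 0.2962
  ψ = 0.2962: g = 0.00286, g' = -0.8188 → ψ = 0.2997
Converged at ψ = 0.2997.
Compositions from xᵢ = zᵢ/(1+ψ(Kᵢ−1)), yᵢ = Kᵢxᵢ:
  1: x = 0.2573, y = 0.6978
  2: x = 0.7427, y = 0.3022

y_1 = 0.6978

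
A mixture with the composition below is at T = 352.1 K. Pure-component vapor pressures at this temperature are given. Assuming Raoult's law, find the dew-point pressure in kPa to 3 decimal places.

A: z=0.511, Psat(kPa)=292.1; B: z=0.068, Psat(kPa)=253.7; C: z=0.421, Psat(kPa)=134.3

At the dew point ψ → 1, so Σzᵢ/Kᵢ = 1 with Kᵢ = Pᵢˢᵃᵗ/P ⇒ 1/P = Σzᵢ/Pᵢˢᵃᵗ.
1/P = 0.511/292.1 + 0.068/253.7 + 0.421/134.3 = 0.005152 ⇒ P = 194.092 kPa

Pdew = 194.092 kPa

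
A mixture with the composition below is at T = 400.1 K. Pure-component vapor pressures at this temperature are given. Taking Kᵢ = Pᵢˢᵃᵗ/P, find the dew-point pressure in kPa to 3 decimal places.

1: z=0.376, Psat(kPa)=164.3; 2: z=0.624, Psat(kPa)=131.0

Pdew = 141.807 kPa

At the dew point ψ → 1, so Σzᵢ/Kᵢ = 1 with Kᵢ = Pᵢˢᵃᵗ/P ⇒ 1/P = Σzᵢ/Pᵢˢᵃᵗ.
1/P = 0.376/164.3 + 0.624/131.0 = 0.007052 ⇒ P = 141.807 kPa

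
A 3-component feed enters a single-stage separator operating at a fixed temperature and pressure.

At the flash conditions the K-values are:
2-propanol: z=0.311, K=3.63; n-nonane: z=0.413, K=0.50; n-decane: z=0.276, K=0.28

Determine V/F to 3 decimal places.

Rachford–Rice: g(V/F) = Σ zᵢ(Kᵢ−1)/(1+V/F(Kᵢ−1)) = 0.
g(0) = ΣzᵢKᵢ − 1 = 0.413 and g(1) = 1 − Σzᵢ/Kᵢ = -0.897, so a root lies in (0, 1).
Newton–Raphson from V/F = 0.38:
  V/F = 0.380: g = -0.1194, g' = -0.967 → V/F = 0.256
  V/F = 0.256: g = 0.0079, g' = -1.118 → V/F = 0.263
  V/F = 0.263: g = 0.0000, g' = -1.105 → V/F = 0.264
Converged at V/F = 0.264.

V/F = 0.264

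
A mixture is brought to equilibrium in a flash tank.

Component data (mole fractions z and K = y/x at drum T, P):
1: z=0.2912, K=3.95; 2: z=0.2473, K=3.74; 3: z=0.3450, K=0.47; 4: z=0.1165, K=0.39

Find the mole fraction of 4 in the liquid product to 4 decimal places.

Rachford–Rice: g(β) = Σ zᵢ(Kᵢ−1)/(1+β(Kᵢ−1)) = 0.
Check two-phase: ΣzᵢKᵢ = 2.2827 > 1 and Σzᵢ/Kᵢ = 1.1726 > 1, so g(0) = 1.2827 > 0 and g(1) = -0.1726 < 0.
Iterate (Newton) starting at β = 0.5:
  β = 0.5000: g = 0.28197, g' = -1.0134 → β = 0.7782
  β = 0.7782: g = 0.03046, g' = -0.8604 → β = 0.8136
  β = 0.8136: g = -0.00011, g' = -0.8677 → β = 0.8135
Converged at β = 0.8135.
Compositions from xᵢ = zᵢ/(1+β(Kᵢ−1)), yᵢ = Kᵢxᵢ:
  1: x = 0.0857, y = 0.3383
  2: x = 0.0766, y = 0.2864
  3: x = 0.6065, y = 0.2851
  4: x = 0.2313, y = 0.0902

x_4 = 0.2313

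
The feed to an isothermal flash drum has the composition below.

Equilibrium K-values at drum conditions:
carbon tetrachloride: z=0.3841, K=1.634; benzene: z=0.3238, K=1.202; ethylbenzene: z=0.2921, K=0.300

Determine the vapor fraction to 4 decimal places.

ψ = 0.3211

Rachford–Rice: g(ψ) = Σ zᵢ(Kᵢ−1)/(1+ψ(Kᵢ−1)) = 0.
Feasibility: ΣzᵢKᵢ = 1.1045, Σzᵢ/Kᵢ = 1.4781 — both > 1, two phases present.
Newton iteration, ψ⁰ = 0.5:
  ψ = 0.5000: g = -0.07026, g' = -0.4387 → ψ = 0.3398
  ψ = 0.3398: g = -0.00674, g' = -0.3625 → ψ = 0.3213
  ψ = 0.3213: g = -0.00006, g' = -0.3564 → ψ = 0.3211
Converged at ψ = 0.3211.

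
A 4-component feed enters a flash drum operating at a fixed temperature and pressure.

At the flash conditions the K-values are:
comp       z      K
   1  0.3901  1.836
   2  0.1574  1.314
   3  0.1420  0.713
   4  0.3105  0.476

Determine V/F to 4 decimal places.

V/F = 0.5146

Newton–Raphson from V/F = 0.5:
  V/F = 0.5000: g = 0.00466, g' = -0.3197 → V/F = 0.5146
Converged at V/F = 0.5146.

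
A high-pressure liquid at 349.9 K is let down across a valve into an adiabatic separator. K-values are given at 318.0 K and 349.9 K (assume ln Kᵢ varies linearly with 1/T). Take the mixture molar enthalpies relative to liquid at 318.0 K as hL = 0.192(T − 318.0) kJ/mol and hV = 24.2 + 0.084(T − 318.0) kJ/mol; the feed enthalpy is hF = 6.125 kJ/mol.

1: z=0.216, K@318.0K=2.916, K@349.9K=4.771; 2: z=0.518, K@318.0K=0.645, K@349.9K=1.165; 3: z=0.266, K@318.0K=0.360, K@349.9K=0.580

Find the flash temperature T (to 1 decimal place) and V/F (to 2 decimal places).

T = 324.3 K, V/F = 0.21

Adiabatic flash: solve Rachford–Rice at each trial T, then check hF = ψ·hV(T) + (1−ψ)·hL(T).
  T = 318.0 K: K = (2.916, 0.645, 0.360), RR gives ψ = 0.068, H_out = 1.637 kJ/mol
  T = 349.9 K: K = (4.771, 1.165, 0.580), RR gives ψ = 1.000, H_out = 26.880 kJ/mol
  T = 333.9 K: K = (3.771, 0.878, 0.462), RR gives ψ = 0.473, H_out = 13.694 kJ/mol
  T = 325.9 K: K = (3.324, 0.755, 0.409), RR gives ψ = 0.246, H_out = 7.265 kJ/mol
  T = 321.9 K: K = (3.113, 0.698, 0.384), RR gives ψ = 0.153, H_out = 4.377 kJ/mol
  T = 323.9 K: K = (3.217, 0.726, 0.396), RR gives ψ = 0.198, H_out = 5.805 kJ/mol
Linear interpolation between T = 323.9 (H_out = 5.805) and T = 325.9 (H_out = 7.265) on hF = 6.125 gives T ≈ 324.3 K, at which ψ = 0.21.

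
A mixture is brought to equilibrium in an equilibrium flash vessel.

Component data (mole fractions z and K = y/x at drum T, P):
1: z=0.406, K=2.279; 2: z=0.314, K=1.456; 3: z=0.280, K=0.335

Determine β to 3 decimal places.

Rachford–Rice: g(β) = Σ zᵢ(Kᵢ−1)/(1+β(Kᵢ−1)) = 0.
Check two-phase: ΣzᵢKᵢ = 1.476 > 1 and Σzᵢ/Kᵢ = 1.230 > 1, so g(0) = 0.476 > 0 and g(1) = -0.230 < 0.
Iterate (Newton) starting at β = 0.5:
  β = 0.500: g = 0.1544, g' = -0.568 → β = 0.772
  β = 0.772: g = -0.0152, g' = -0.726 → β = 0.751
  β = 0.751: g = -0.0003, g' = -0.703 → β = 0.750
Converged at β = 0.750.

β = 0.750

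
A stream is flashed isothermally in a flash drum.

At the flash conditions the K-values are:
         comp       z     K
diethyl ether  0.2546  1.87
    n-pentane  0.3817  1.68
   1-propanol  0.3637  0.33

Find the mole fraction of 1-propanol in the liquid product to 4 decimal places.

Iterate (Newton) starting at ψ = 0.48:
  ψ = 0.4800: g = -0.00726, g' = -0.5510 → ψ = 0.4668
  ψ = 0.4668: g = -0.00004, g' = -0.5448 → ψ = 0.4667
Converged at ψ = 0.4667.
Compositions from xᵢ = zᵢ/(1+ψ(Kᵢ−1)), yᵢ = Kᵢxᵢ:
  diethyl ether: x = 0.1811, y = 0.3386
  n-pentane: x = 0.2897, y = 0.4868
  1-propanol: x = 0.5292, y = 0.1746

x_1-propanol = 0.5292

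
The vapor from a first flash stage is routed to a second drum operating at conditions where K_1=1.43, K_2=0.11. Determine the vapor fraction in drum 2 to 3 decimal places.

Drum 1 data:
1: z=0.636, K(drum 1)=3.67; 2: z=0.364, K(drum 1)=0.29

V/F (drum 2) = 0.333

Drum 1:
Material balance + equilibrium reduce to Σ zᵢ(Kᵢ−1)/(1+ψ₁(Kᵢ−1)) = 0.
g(0) = ΣzᵢKᵢ − 1 = 1.440 and g(1) = 1 − Σzᵢ/Kᵢ = -0.428, so a root lies in (0, 1).
Newton iteration, ψ₁⁰ = 0.5:
  ψ₁ = 0.500: g = 0.3266, g' = -1.273 → ψ₁ = 0.757
  ψ₁ = 0.757: g = 0.0039, g' = -1.354 → ψ₁ = 0.759
Converged at ψ₁ = 0.759.
Drum-1 compositions:
  1: x = 0.210, y = 0.771
  2: x = 0.790, y = 0.229
Drum-2 feed = drum-1 vapor: z₂ = (0.7709, 0.2291).
Drum 2:
Let ψ₂ = V/F and solve Σ zᵢ(Kᵢ−1)/(1+ψ₂(Kᵢ−1)) = 0.
g(0) = ΣzᵢKᵢ − 1 = 0.128 and g(1) = 1 − Σzᵢ/Kᵢ = -1.622, so a root lies in (0, 1).
Binary case is linear: z₁(K₁−1)(1+ψ₂(K₂−1)) + z₂(K₂−1)(1+ψ₂(K₁−1)) = 0
⇒ ψ₂ = [z₁(K₁−1)+z₂(K₂−1)] / [−(K₁−1)(K₂−1)] = 0.1276/0.3827 = 0.333
  1: x = 0.674, y = 0.964
  2: x = 0.326, y = 0.036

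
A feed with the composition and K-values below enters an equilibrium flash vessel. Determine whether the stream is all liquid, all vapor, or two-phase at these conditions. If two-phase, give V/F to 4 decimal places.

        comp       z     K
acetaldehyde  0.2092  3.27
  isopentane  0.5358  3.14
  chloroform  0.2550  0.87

all vapor

ΣzᵢKᵢ = 2.5883; Σzᵢ/Kᵢ = 0.5277.
Since Σzᵢ/Kᵢ < 1 the mixture is above its dew point — single vapor phase.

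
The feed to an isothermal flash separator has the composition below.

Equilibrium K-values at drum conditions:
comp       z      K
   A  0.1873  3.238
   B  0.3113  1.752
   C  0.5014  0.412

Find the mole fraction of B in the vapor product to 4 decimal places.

Rachford–Rice: g(V/F) = Σ zᵢ(Kᵢ−1)/(1+V/F(Kᵢ−1)) = 0.
Check two-phase: ΣzᵢKᵢ = 1.3585 > 1 and Σzᵢ/Kᵢ = 1.4525 > 1, so g(0) = 0.3585 > 0 and g(1) = -0.4525 < 0.
Newton iteration, V/F⁰ = 0.34:
  V/F = 0.3400: g = 0.05598, g' = -0.6850 → V/F = 0.4217
  V/F = 0.4217: g = 0.00134, g' = -0.6563 → V/F = 0.4238
Converged at V/F = 0.4238.
Compositions from xᵢ = zᵢ/(1+V/F(Kᵢ−1)), yᵢ = Kᵢxᵢ:
  A: x = 0.0961, y = 0.3113
  B: x = 0.2361, y = 0.4136
  C: x = 0.6678, y = 0.2751

y_B = 0.4136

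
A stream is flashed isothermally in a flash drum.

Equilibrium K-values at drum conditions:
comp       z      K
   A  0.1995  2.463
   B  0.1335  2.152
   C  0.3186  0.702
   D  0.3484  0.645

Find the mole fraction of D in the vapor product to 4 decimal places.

Material balance + equilibrium reduce to Σ zᵢ(Kᵢ−1)/(1+ψ(Kᵢ−1)) = 0.
Feasibility: ΣzᵢKᵢ = 1.2270, Σzᵢ/Kᵢ = 1.1370 — both > 1, two phases present.
Newton iteration, ψ⁰ = 0.61:
  ψ = 0.6100: g = -0.02935, g' = -0.2941 → ψ = 0.5102
  ψ = 0.5102: g = 0.00098, g' = -0.3151 → ψ = 0.5133
Converged at ψ = 0.5133.
Compositions from xᵢ = zᵢ/(1+ψ(Kᵢ−1)), yᵢ = Kᵢxᵢ:
  A: x = 0.1139, y = 0.2806
  B: x = 0.0839, y = 0.1805
  C: x = 0.3761, y = 0.2640
  D: x = 0.4260, y = 0.2748

y_D = 0.2748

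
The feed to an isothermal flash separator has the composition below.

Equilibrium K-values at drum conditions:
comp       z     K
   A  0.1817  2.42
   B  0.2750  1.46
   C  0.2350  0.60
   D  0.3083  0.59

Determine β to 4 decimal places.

β = 0.4262

Newton–Raphson from β = 0.47:
  β = 0.4700: g = -0.01359, g' = -0.3077 → β = 0.4258
  β = 0.4258: g = 0.00013, g' = -0.3137 → β = 0.4262
Converged at β = 0.4262.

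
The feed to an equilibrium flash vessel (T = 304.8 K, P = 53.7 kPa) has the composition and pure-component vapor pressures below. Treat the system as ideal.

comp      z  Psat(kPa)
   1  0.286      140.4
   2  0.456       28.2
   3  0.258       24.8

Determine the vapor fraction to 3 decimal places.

ψ = 0.132

Raoult's law: Kᵢ = Pᵢˢᵃᵗ/P = Pᵢˢᵃᵗ/53.7.
  K_1 = 140.4/53.7 = 2.61453, K_2 = 28.2/53.7 = 0.52514, K_3 = 24.8/53.7 = 0.46182
Let ψ = V/F and solve Σ zᵢ(Kᵢ−1)/(1+ψ(Kᵢ−1)) = 0.
Feasibility: ΣzᵢKᵢ = 1.106, Σzᵢ/Kᵢ = 1.536 — both > 1, two phases present.
Newton–Raphson from ψ = 0.5:
  ψ = 0.500: g = -0.2184, g' = -0.545 → ψ = 0.099
  ψ = 0.099: g = 0.0241, g' = -0.751 → ψ = 0.131
  ψ = 0.131: g = 0.0007, g' = -0.711 → ψ = 0.132
Converged at ψ = 0.132.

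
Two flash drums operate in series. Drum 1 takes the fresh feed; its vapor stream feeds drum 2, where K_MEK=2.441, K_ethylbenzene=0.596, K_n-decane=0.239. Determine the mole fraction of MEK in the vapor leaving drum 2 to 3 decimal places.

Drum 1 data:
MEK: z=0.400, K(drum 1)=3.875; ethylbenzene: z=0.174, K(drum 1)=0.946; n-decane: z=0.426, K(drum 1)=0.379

y_MEK (drum 2) = 0.755

Drum 1:
Rachford–Rice: g(ψ₁) = Σ zᵢ(Kᵢ−1)/(1+ψ₁(Kᵢ−1)) = 0.
Feasibility: ΣzᵢKᵢ = 1.876, Σzᵢ/Kᵢ = 1.411 — both > 1, two phases present.
Newton iteration, ψ₁⁰ = 0.5:
  ψ₁ = 0.500: g = 0.0785, g' = -0.903 → ψ₁ = 0.587
  ψ₁ = 0.587: g = 0.0019, g' = -0.865 → ψ₁ = 0.589
Converged at ψ₁ = 0.589.
Drum-1 compositions:
  MEK: x = 0.148, y = 0.575
  ethylbenzene: x = 0.180, y = 0.170
  n-decane: x = 0.672, y = 0.255
Drum-2 feed = drum-1 vapor: z₂ = (0.5754, 0.1700, 0.2546).
Drum 2:
Newton iteration, ψ₂⁰ = 0.44:
  ψ₂ = 0.440: g = 0.1326, g' = -0.822 → ψ₂ = 0.601
  ψ₂ = 0.601: g = -0.0037, g' = -0.893 → ψ₂ = 0.597
Converged at ψ₂ = 0.597.
  MEK: x = 0.309, y = 0.755
  ethylbenzene: x = 0.224, y = 0.134
  n-decane: x = 0.467, y = 0.112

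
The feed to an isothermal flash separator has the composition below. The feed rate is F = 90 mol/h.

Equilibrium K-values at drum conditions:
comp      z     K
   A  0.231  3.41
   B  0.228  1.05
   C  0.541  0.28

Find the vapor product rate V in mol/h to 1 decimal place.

Rachford–Rice: g(ψ) = Σ zᵢ(Kᵢ−1)/(1+ψ(Kᵢ−1)) = 0.
Check two-phase: ΣzᵢKᵢ = 1.179 > 1 and Σzᵢ/Kᵢ = 2.217 > 1, so g(0) = 0.179 > 0 and g(1) = -1.217 < 0.
Newton iteration, ψ⁰ = 0.5:
  ψ = 0.500: g = -0.3450, g' = -0.961 → ψ = 0.141
  ψ = 0.141: g = -0.0067, g' = -1.095 → ψ = 0.135
Converged at ψ = 0.135.
Then V = ψ·F = 0.1349·90 = 12.1 mol/h and L = F − V = 77.9 mol/h.

V = 12.1 mol/h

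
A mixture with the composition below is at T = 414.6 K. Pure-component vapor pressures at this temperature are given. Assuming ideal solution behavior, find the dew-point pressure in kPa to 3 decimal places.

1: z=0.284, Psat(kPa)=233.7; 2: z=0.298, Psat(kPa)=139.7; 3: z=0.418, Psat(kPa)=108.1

Pdew = 138.597 kPa

At the dew point ψ → 1, so Σzᵢ/Kᵢ = 1 with Kᵢ = Pᵢˢᵃᵗ/P ⇒ 1/P = Σzᵢ/Pᵢˢᵃᵗ.
1/P = 0.284/233.7 + 0.298/139.7 + 0.418/108.1 = 0.007215 ⇒ P = 138.597 kPa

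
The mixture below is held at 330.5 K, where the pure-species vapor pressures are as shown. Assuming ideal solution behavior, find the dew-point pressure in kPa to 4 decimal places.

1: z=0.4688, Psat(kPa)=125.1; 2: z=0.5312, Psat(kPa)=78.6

Pdew = 95.1867 kPa

At the dew point ψ → 1, so Σzᵢ/Kᵢ = 1 with Kᵢ = Pᵢˢᵃᵗ/P ⇒ 1/P = Σzᵢ/Pᵢˢᵃᵗ.
1/P = 0.4688/125.1 + 0.5312/78.6 = 0.0105057 ⇒ P = 95.1867 kPa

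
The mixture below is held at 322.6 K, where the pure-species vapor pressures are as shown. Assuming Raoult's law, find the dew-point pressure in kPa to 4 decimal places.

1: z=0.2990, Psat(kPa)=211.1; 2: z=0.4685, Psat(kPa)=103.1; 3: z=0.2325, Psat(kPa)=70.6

At the dew point ψ → 1, so Σzᵢ/Kᵢ = 1 with Kᵢ = Pᵢˢᵃᵗ/P ⇒ 1/P = Σzᵢ/Pᵢˢᵃᵗ.
1/P = 0.2990/211.1 + 0.4685/103.1 + 0.2325/70.6 = 0.0092537 ⇒ P = 108.0646 kPa

Pdew = 108.0646 kPa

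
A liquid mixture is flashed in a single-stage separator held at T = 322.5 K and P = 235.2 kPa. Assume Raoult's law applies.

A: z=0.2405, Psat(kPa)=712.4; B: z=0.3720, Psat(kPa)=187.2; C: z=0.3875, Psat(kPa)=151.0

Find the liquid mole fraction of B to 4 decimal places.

Raoult's law: Kᵢ = Pᵢˢᵃᵗ/P = Pᵢˢᵃᵗ/235.2.
  K_A = 712.4/235.2 = 3.028912, K_B = 187.2/235.2 = 0.795918, K_C = 151.0/235.2 = 0.642007
Let ψ = V/F and solve Σ zᵢ(Kᵢ−1)/(1+ψ(Kᵢ−1)) = 0.
g(0) = ΣzᵢKᵢ − 1 = 0.2733 and g(1) = 1 − Σzᵢ/Kᵢ = -0.1504, so a root lies in (0, 1).
Iterate (Newton) starting at ψ = 0.5:
  ψ = 0.5000: g = -0.01129, g' = -0.3369 → ψ = 0.4665
  ψ = 0.4665: g = 0.00025, g' = -0.3518 → ψ = 0.4672
Converged at ψ = 0.4672.
Compositions from xᵢ = zᵢ/(1+ψ(Kᵢ−1)), yᵢ = Kᵢxᵢ:
  A: x = 0.1235, y = 0.3740
  B: x = 0.4112, y = 0.3273
  C: x = 0.4653, y = 0.2987

x_B = 0.4112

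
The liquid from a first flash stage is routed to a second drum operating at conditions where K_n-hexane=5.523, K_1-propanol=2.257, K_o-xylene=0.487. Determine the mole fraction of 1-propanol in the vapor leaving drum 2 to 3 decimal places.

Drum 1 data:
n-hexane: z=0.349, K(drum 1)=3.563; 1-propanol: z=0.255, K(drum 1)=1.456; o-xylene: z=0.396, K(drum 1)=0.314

Drum 1:
Newton iteration, ψ₁⁰ = 0.61:
  ψ₁ = 0.610: g = -0.0272, g' = -0.932 → ψ₁ = 0.581
Converged at ψ₁ = 0.581.
Drum-1 compositions:
  n-hexane: x = 0.140, y = 0.500
  1-propanol: x = 0.202, y = 0.294
  o-xylene: x = 0.658, y = 0.207
Drum-2 feed = drum-1 liquid: z₂ = (0.1403, 0.2016, 0.6581).
Drum 2:
Iterate (Newton) starting at ψ₂ = 0.36:
  ψ₂ = 0.360: g = 0.0018, g' = -0.827 → ψ₂ = 0.362
Converged at ψ₂ = 0.362.
  n-hexane: x = 0.053, y = 0.294
  1-propanol: x = 0.139, y = 0.313
  o-xylene: x = 0.808, y = 0.394

y_1-propanol (drum 2) = 0.313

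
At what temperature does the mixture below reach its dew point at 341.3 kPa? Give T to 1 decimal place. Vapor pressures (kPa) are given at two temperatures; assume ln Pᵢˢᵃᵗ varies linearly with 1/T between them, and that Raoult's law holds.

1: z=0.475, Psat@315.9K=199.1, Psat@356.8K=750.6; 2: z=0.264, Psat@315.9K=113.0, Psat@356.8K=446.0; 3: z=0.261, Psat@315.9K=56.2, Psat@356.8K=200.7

T = 351.6 K

Dew-point temperature: Σzᵢ·P/Pᵢˢᵃᵗ(T) = 1. Interpolate ln Pᵢˢᵃᵗ = aᵢ + bᵢ/T.
  T = 315.9 K: ΣzᵢP/Pᵢˢᵃᵗ = 3.1967
  T = 356.8 K: ΣzᵢP/Pᵢˢᵃᵗ = 0.8619
  T = 336.4 K: ΣzᵢP/Pᵢˢᵃᵗ = 1.5921
  T = 346.6 K: ΣzᵢP/Pᵢˢᵃᵗ = 1.1608
  T = 351.7 K: ΣzᵢP/Pᵢˢᵃᵗ = 0.9981
  T = 349.1 K: ΣzᵢP/Pᵢˢᵃᵗ = 1.0774
Interpolating between 349.1 K and 351.7 K gives T ≈ 351.6 K.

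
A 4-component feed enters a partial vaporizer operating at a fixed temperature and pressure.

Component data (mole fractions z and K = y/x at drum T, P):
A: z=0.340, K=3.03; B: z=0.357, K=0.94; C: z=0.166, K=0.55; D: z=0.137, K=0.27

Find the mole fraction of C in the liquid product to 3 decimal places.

Newton–Raphson from ψ = 0.61:
  ψ = 0.610: g = 0.0029, g' = -0.582 → ψ = 0.615
Converged at ψ = 0.615.
Compositions from xᵢ = zᵢ/(1+ψ(Kᵢ−1)), yᵢ = Kᵢxᵢ:
  A: x = 0.151, y = 0.458
  B: x = 0.371, y = 0.348
  C: x = 0.230, y = 0.126
  D: x = 0.249, y = 0.067

x_C = 0.230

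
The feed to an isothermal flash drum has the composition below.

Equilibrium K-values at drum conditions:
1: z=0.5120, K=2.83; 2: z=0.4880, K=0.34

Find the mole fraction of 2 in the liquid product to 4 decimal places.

x_2 = 0.7349

Newton iteration, V/F⁰ = 0.4:
  V/F = 0.4000: g = 0.10336, g' = -0.9640 → V/F = 0.5072
  V/F = 0.5072: g = 0.00176, g' = -0.9415 → V/F = 0.5091
Converged at V/F = 0.5091.
Compositions from xᵢ = zᵢ/(1+V/F(Kᵢ−1)), yᵢ = Kᵢxᵢ:
  1: x = 0.2651, y = 0.7501
  2: x = 0.7349, y = 0.2499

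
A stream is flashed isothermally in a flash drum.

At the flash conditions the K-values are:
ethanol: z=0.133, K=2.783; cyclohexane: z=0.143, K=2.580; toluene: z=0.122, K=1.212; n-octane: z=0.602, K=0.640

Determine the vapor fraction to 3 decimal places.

Material balance + equilibrium reduce to Σ zᵢ(Kᵢ−1)/(1+ψ(Kᵢ−1)) = 0.
Feasibility: ΣzᵢKᵢ = 1.272, Σzᵢ/Kᵢ = 1.145 — both > 1, two phases present.
Iterate (Newton) starting at ψ = 0.5:
  ψ = 0.500: g = 0.0107, g' = -0.350 → ψ = 0.531
Converged at ψ = 0.531.

ψ = 0.531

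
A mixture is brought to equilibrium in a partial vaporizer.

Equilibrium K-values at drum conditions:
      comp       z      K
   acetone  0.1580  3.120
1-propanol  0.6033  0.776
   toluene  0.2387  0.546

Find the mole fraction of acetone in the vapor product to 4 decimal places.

y_acetone = 0.3764

Rachford–Rice: g(β) = Σ zᵢ(Kᵢ−1)/(1+β(Kᵢ−1)) = 0.
g(0) = ΣzᵢKᵢ − 1 = 0.0915 and g(1) = 1 − Σzᵢ/Kᵢ = -0.2653, so a root lies in (0, 1).
Newton iteration, β⁰ = 0.64:
  β = 0.6400: g = -0.16838, g' = -0.2668 → β = 0.0090
  β = 0.0090: g = 0.08447, g' = -0.7638 → β = 0.1196
  β = 0.1196: g = 0.01377, g' = -0.5389 → β = 0.1451
  β = 0.1451: g = 0.00046, g' = -0.5040 → β = 0.1460
Converged at β = 0.1460.
Compositions from xᵢ = zᵢ/(1+β(Kᵢ−1)), yᵢ = Kᵢxᵢ:
  acetone: x = 0.1206, y = 0.3764
  1-propanol: x = 0.6237, y = 0.4840
  toluene: x = 0.2556, y = 0.1396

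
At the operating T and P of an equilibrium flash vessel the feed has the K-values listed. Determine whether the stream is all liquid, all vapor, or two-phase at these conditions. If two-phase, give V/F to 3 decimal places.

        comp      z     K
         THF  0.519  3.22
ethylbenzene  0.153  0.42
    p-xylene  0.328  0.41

ΣzᵢKᵢ = 1.870; Σzᵢ/Kᵢ = 1.325.
Both exceed 1, so a two-phase solution exists.
Material balance + equilibrium reduce to Σ zᵢ(Kᵢ−1)/(1+ψ(Kᵢ−1)) = 0.
Iterate (Newton) starting at ψ = 0.5:
  ψ = 0.500: g = 0.1466, g' = -0.906 → ψ = 0.662
  ψ = 0.662: g = 0.0052, g' = -0.862 → ψ = 0.668
Converged at ψ = 0.668.

two-phase, V/F = 0.668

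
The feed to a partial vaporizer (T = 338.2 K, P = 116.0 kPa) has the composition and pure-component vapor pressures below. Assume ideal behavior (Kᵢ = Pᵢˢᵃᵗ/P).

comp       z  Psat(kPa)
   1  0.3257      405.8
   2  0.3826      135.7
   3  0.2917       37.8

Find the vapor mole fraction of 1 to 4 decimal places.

y_1 = 0.4240

Raoult's law: Kᵢ = Pᵢˢᵃᵗ/P = Pᵢˢᵃᵗ/116.0.
  K_1 = 405.8/116.0 = 3.498276, K_2 = 135.7/116.0 = 1.169828, K_3 = 37.8/116.0 = 0.325862
Material balance + equilibrium reduce to Σ zᵢ(Kᵢ−1)/(1+β(Kᵢ−1)) = 0.
g(0) = ΣzᵢKᵢ − 1 = 0.6820 and g(1) = 1 − Σzᵢ/Kᵢ = -0.3153, so a root lies in (0, 1).
Iterate (Newton) starting at β = 0.5:
  β = 0.5000: g = 0.12504, g' = -0.7129 → β = 0.6754
  β = 0.6754: g = 0.00005, g' = -0.7372 → β = 0.6755
Converged at β = 0.6755.
Compositions from xᵢ = zᵢ/(1+β(Kᵢ−1)), yᵢ = Kᵢxᵢ:
  1: x = 0.1212, y = 0.4240
  2: x = 0.3432, y = 0.4015
  3: x = 0.5356, y = 0.1745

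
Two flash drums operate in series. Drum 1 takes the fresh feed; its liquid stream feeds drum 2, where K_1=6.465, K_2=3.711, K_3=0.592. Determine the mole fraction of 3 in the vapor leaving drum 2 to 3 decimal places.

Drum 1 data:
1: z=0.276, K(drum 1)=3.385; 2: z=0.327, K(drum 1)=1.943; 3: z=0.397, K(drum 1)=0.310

y_3 (drum 2) = 0.529

Drum 1:
Newton–Raphson from ψ₁ = 0.64:
  ψ₁ = 0.640: g = -0.0377, g' = -0.965 → ψ₁ = 0.601
  ψ₁ = 0.601: g = -0.0006, g' = -0.935 → ψ₁ = 0.600
Converged at ψ₁ = 0.600.
Drum-1 compositions:
  1: x = 0.114, y = 0.384
  2: x = 0.209, y = 0.406
  3: x = 0.678, y = 0.210
Drum-2 feed = drum-1 liquid: z₂ = (0.1135, 0.2088, 0.6777).
Drum 2:
Iterate (Newton) starting at ψ₂ = 0.63:
  ψ₂ = 0.630: g = -0.0235, g' = -0.585 → ψ₂ = 0.590
  ψ₂ = 0.590: g = 0.0005, g' = -0.613 → ψ₂ = 0.591
Converged at ψ₂ = 0.591.
  1: x = 0.027, y = 0.174
  2: x = 0.080, y = 0.298
  3: x = 0.893, y = 0.529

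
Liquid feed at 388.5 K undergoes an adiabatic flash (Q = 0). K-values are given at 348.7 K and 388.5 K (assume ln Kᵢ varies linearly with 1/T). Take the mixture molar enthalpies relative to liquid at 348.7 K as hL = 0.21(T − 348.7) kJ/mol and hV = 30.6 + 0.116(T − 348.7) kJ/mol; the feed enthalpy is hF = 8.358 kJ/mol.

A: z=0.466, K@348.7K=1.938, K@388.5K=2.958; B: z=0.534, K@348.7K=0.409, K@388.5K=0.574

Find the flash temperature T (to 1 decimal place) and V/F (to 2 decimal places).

Adiabatic flash: solve Rachford–Rice at each trial T, then check hF = ψ·hV(T) + (1−ψ)·hL(T).
  T = 348.7 K: K = (1.938, 0.409), RR gives ψ = 0.219, H_out = 6.707 kJ/mol
  T = 388.5 K: K = (2.958, 0.574), RR gives ψ = 0.821, H_out = 30.414 kJ/mol
  T = 368.6 K: K = (2.422, 0.489), RR gives ψ = 0.536, H_out = 19.587 kJ/mol
  T = 358.6 K: K = (2.172, 0.448), RR gives ψ = 0.389, H_out = 13.612 kJ/mol
  T = 353.6 K: K = (2.052, 0.428), RR gives ψ = 0.307, H_out = 10.293 kJ/mol
  T = 351.1 K: K = (1.993, 0.418), RR gives ψ = 0.264, H_out = 8.513 kJ/mol
Linear interpolation between T = 348.7 (H_out = 6.707) and T = 351.1 (H_out = 8.513) on hF = 8.358 gives T ≈ 350.9 K, at which ψ = 0.26.

T = 350.9 K, V/F = 0.26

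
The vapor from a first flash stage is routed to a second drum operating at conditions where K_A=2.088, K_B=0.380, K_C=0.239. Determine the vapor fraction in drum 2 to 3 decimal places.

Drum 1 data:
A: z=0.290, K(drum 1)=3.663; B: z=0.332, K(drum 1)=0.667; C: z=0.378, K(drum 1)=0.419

Drum 1:
Rachford–Rice: g(ψ₁) = Σ zᵢ(Kᵢ−1)/(1+ψ₁(Kᵢ−1)) = 0.
Check two-phase: ΣzᵢKᵢ = 1.442 > 1 and Σzᵢ/Kᵢ = 1.479 > 1, so g(0) = 0.442 > 0 and g(1) = -0.479 < 0.
Iterate (Newton) starting at ψ₁ = 0.55:
  ψ₁ = 0.550: g = -0.1448, g' = -0.669 → ψ₁ = 0.334
  ψ₁ = 0.334: g = 0.0121, g' = -0.819 → ψ₁ = 0.348
  ψ₁ = 0.348: g = 0.0001, g' = -0.801 → ψ₁ = 0.349
Converged at ψ₁ = 0.349.
Drum-1 compositions:
  A: x = 0.150, y = 0.551
  B: x = 0.376, y = 0.251
  C: x = 0.474, y = 0.199
Drum-2 feed = drum-1 vapor: z₂ = (0.5509, 0.2505, 0.1986).
Drum 2:
Material balance + equilibrium reduce to Σ zᵢ(Kᵢ−1)/(1+ψ₂(Kᵢ−1)) = 0.
Feasibility: ΣzᵢKᵢ = 1.293, Σzᵢ/Kᵢ = 1.754 — both > 1, two phases present.
Newton–Raphson from ψ₂ = 0.5:
  ψ₂ = 0.500: g = -0.0809, g' = -0.776 → ψ₂ = 0.396
  ψ₂ = 0.396: g = -0.0031, g' = -0.723 → ψ₂ = 0.391
Converged at ψ₂ = 0.391.
  A: x = 0.386, y = 0.807
  B: x = 0.331, y = 0.126
  C: x = 0.283, y = 0.068

V/F (drum 2) = 0.391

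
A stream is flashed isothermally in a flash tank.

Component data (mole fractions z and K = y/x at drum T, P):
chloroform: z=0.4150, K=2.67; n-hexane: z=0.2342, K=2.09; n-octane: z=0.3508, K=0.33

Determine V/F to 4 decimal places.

Rachford–Rice: g(V/F) = Σ zᵢ(Kᵢ−1)/(1+V/F(Kᵢ−1)) = 0.
g(0) = ΣzᵢKᵢ − 1 = 0.7133 and g(1) = 1 − Σzᵢ/Kᵢ = -0.3305, so a root lies in (0, 1).
Newton–Raphson from V/F = 0.63:
  V/F = 0.6300: g = 0.08237, g' = -0.8442 → V/F = 0.7276
  V/F = 0.7276: g = -0.00333, g' = -0.9219 → V/F = 0.7240
Converged at V/F = 0.7240.

V/F = 0.7240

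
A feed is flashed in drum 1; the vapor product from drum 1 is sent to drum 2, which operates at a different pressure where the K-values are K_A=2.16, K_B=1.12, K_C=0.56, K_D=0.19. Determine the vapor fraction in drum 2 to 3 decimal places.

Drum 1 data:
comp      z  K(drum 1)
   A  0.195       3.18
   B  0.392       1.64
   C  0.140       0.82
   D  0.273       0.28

V/F (drum 2) = 0.500

Drum 1:
Rachford–Rice: g(ψ₁) = Σ zᵢ(Kᵢ−1)/(1+ψ₁(Kᵢ−1)) = 0.
Feasibility: ΣzᵢKᵢ = 1.454, Σzᵢ/Kᵢ = 1.446 — both > 1, two phases present.
Newton–Raphson from ψ₁ = 0.5:
  ψ₁ = 0.500: g = 0.0586, g' = -0.655 → ψ₁ = 0.589
  ψ₁ = 0.589: g = -0.0015, g' = -0.695 → ψ₁ = 0.587
Converged at ψ₁ = 0.587.
Drum-1 compositions:
  A: x = 0.086, y = 0.272
  B: x = 0.285, y = 0.467
  C: x = 0.157, y = 0.128
  D: x = 0.473, y = 0.132
Drum-2 feed = drum-1 vapor: z₂ = (0.2719, 0.4672, 0.1284, 0.1324).
Drum 2:
Material balance + equilibrium reduce to Σ zᵢ(Kᵢ−1)/(1+ψ₂(Kᵢ−1)) = 0.
g(0) = ΣzᵢKᵢ − 1 = 0.208 and g(1) = 1 − Σzᵢ/Kᵢ = -0.469, so a root lies in (0, 1).
Newton iteration, ψ₂⁰ = 0.5:
  ψ₂ = 0.500: g = -0.0002, g' = -0.439 → ψ₂ = 0.500
Converged at ψ₂ = 0.500.
  A: x = 0.172, y = 0.372
  B: x = 0.441, y = 0.494
  C: x = 0.165, y = 0.092
  D: x = 0.222, y = 0.042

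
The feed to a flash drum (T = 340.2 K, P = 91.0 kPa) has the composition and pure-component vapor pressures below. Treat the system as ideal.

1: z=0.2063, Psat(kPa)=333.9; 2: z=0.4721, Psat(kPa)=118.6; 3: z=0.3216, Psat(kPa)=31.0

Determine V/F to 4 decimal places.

Raoult's law: Kᵢ = Pᵢˢᵃᵗ/P = Pᵢˢᵃᵗ/91.0.
  K_1 = 333.9/91.0 = 3.669231, K_2 = 118.6/91.0 = 1.303297, K_3 = 31.0/91.0 = 0.340659
Iterate (Newton) starting at V/F = 0.66:
  V/F = 0.6600: g = -0.05671, g' = -0.6611 → V/F = 0.5742
  V/F = 0.5742: g = -0.00187, g' = -0.6227 → V/F = 0.5712
Converged at V/F = 0.5712.

V/F = 0.5712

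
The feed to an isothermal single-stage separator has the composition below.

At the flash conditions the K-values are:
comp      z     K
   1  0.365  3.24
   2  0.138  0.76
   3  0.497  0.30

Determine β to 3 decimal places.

β = 0.312

Let β = V/F and solve Σ zᵢ(Kᵢ−1)/(1+β(Kᵢ−1)) = 0.
g(0) = ΣzᵢKᵢ − 1 = 0.437 and g(1) = 1 − Σzᵢ/Kᵢ = -0.951, so a root lies in (0, 1).
Newton iteration, β⁰ = 0.5:
  β = 0.500: g = -0.1872, g' = -0.994 → β = 0.312
Converged at β = 0.312.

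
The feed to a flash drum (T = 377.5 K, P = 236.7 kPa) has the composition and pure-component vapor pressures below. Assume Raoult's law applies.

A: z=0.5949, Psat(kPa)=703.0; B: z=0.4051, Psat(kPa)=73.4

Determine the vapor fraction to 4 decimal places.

Raoult's law: Kᵢ = Pᵢˢᵃᵗ/P = Pᵢˢᵃᵗ/236.7.
  K_A = 703.0/236.7 = 2.970004, K_B = 73.4/236.7 = 0.310097
Rachford–Rice: g(ψ) = Σ zᵢ(Kᵢ−1)/(1+ψ(Kᵢ−1)) = 0.
g(0) = ΣzᵢKᵢ − 1 = 0.8925 and g(1) = 1 − Σzᵢ/Kᵢ = -0.5067, so a root lies in (0, 1).
Binary case is linear: z₁(K₁−1)(1+ψ(K₂−1)) + z₂(K₂−1)(1+ψ(K₁−1)) = 0
⇒ ψ = [z₁(K₁−1)+z₂(K₂−1)] / [−(K₁−1)(K₂−1)] = 0.89248/1.35911 = 0.6567

ψ = 0.6567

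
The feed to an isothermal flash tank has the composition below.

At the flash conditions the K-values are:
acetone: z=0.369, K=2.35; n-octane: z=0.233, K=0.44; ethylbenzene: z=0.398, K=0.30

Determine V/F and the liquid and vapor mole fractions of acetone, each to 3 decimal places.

Material balance + equilibrium reduce to Σ zᵢ(Kᵢ−1)/(1+V/F(Kᵢ−1)) = 0.
g(0) = ΣzᵢKᵢ − 1 = 0.089 and g(1) = 1 − Σzᵢ/Kᵢ = -1.013, so a root lies in (0, 1).
Iterate (Newton) starting at V/F = 0.62:
  V/F = 0.620: g = -0.4209, g' = -0.980 → V/F = 0.190
  V/F = 0.190: g = -0.0711, g' = -0.777 → V/F = 0.099
  V/F = 0.099: g = 0.0022, g' = -0.831 → V/F = 0.101
Converged at V/F = 0.101.
Compositions from xᵢ = zᵢ/(1+V/F(Kᵢ−1)), yᵢ = Kᵢxᵢ:
  acetone: x = 0.325, y = 0.763
  n-octane: x = 0.247, y = 0.109
  ethylbenzene: x = 0.428, y = 0.129

V/F = 0.101, x_acetone = 0.325, y_acetone = 0.763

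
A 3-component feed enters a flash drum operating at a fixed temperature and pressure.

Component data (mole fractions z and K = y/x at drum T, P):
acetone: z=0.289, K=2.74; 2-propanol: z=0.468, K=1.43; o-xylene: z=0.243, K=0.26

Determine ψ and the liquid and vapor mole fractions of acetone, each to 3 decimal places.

ψ = 0.710, x_acetone = 0.129, y_acetone = 0.354

Material balance + equilibrium reduce to Σ zᵢ(Kᵢ−1)/(1+ψ(Kᵢ−1)) = 0.
Check two-phase: ΣzᵢKᵢ = 1.524 > 1 and Σzᵢ/Kᵢ = 1.367 > 1, so g(0) = 0.524 > 0 and g(1) = -0.367 < 0.
Newton–Raphson from ψ = 0.5:
  ψ = 0.500: g = 0.1491, g' = -0.644 → ψ = 0.732
  ψ = 0.732: g = -0.0177, g' = -0.852 → ψ = 0.711
  ψ = 0.711: g = -0.0004, g' = -0.818 → ψ = 0.710
Converged at ψ = 0.710.
Compositions from xᵢ = zᵢ/(1+ψ(Kᵢ−1)), yᵢ = Kᵢxᵢ:
  acetone: x = 0.129, y = 0.354
  2-propanol: x = 0.359, y = 0.513
  o-xylene: x = 0.512, y = 0.133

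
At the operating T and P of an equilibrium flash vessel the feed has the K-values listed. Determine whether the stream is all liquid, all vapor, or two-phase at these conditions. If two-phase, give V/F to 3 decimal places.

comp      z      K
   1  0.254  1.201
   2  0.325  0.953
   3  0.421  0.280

all liquid

ΣzᵢKᵢ = 0.733; Σzᵢ/Kᵢ = 2.056.
Since ΣzᵢKᵢ < 1 the mixture is below its bubble point — single liquid phase.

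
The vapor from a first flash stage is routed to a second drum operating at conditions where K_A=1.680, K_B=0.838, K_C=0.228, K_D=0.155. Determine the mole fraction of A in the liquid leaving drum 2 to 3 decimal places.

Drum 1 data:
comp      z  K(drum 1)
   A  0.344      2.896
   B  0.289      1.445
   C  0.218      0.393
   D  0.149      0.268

x_A (drum 2) = 0.392

Drum 1:
Rachford–Rice: g(ψ₁) = Σ zᵢ(Kᵢ−1)/(1+ψ₁(Kᵢ−1)) = 0.
Check two-phase: ΣzᵢKᵢ = 1.539 > 1 and Σzᵢ/Kᵢ = 1.429 > 1, so g(0) = 0.539 > 0 and g(1) = -0.429 < 0.
Newton iteration, ψ₁⁰ = 0.5:
  ψ₁ = 0.500: g = 0.0780, g' = -0.728 → ψ₁ = 0.607
  ψ₁ = 0.607: g = -0.0014, g' = -0.763 → ψ₁ = 0.605
Converged at ψ₁ = 0.605.
Drum-1 compositions:
  A: x = 0.160, y = 0.464
  B: x = 0.228, y = 0.329
  C: x = 0.345, y = 0.135
  D: x = 0.268, y = 0.072
Drum-2 feed = drum-1 vapor: z₂ = (0.4639, 0.3290, 0.1354, 0.0717).
Drum 2:
Let ψ₂ = V/F and solve Σ zᵢ(Kᵢ−1)/(1+ψ₂(Kᵢ−1)) = 0.
Check two-phase: ΣzᵢKᵢ = 1.097 > 1 and Σzᵢ/Kᵢ = 1.725 > 1, so g(0) = 0.097 > 0 and g(1) = -0.725 < 0.
Newton iteration, ψ₂⁰ = 0.34:
  ψ₂ = 0.340: g = -0.0270, g' = -0.400 → ψ₂ = 0.273
  ψ₂ = 0.273: g = -0.0008, g' = -0.378 → ψ₂ = 0.271
Converged at ψ₂ = 0.271.
  A: x = 0.392, y = 0.658
  B: x = 0.344, y = 0.288
  C: x = 0.171, y = 0.039
  D: x = 0.093, y = 0.014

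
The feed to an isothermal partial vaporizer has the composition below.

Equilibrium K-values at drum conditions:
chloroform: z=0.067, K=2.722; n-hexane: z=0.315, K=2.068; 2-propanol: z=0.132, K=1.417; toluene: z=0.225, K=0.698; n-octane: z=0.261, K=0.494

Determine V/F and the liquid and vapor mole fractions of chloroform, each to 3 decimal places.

V/F = 0.691, x_chloroform = 0.031, y_chloroform = 0.083

Rachford–Rice: g(V/F) = Σ zᵢ(Kᵢ−1)/(1+V/F(Kᵢ−1)) = 0.
Feasibility: ΣzᵢKᵢ = 1.307, Σzᵢ/Kᵢ = 1.121 — both > 1, two phases present.
Newton–Raphson from V/F = 0.65:
  V/F = 0.650: g = 0.0150, g' = -0.364 → V/F = 0.691
Converged at V/F = 0.691.
Compositions from xᵢ = zᵢ/(1+V/F(Kᵢ−1)), yᵢ = Kᵢxᵢ:
  chloroform: x = 0.031, y = 0.083
  n-hexane: x = 0.181, y = 0.375
  2-propanol: x = 0.102, y = 0.145
  toluene: x = 0.284, y = 0.198
  n-octane: x = 0.401, y = 0.198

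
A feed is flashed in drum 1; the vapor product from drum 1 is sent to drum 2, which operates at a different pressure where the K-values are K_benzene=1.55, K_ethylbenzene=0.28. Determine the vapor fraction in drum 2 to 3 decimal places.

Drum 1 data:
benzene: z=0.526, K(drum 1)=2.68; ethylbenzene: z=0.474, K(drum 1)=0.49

Drum 1:
Binary case is linear: z₁(K₁−1)(1+ψ₁(K₂−1)) + z₂(K₂−1)(1+ψ₁(K₁−1)) = 0
⇒ ψ₁ = [z₁(K₁−1)+z₂(K₂−1)] / [−(K₁−1)(K₂−1)] = 0.6419/0.8568 = 0.749
Drum-1 compositions:
  benzene: x = 0.233, y = 0.624
  ethylbenzene: x = 0.767, y = 0.376
Drum-2 feed = drum-1 vapor: z₂ = (0.6241, 0.3759).
Drum 2:
Let ψ₂ = V/F and solve Σ zᵢ(Kᵢ−1)/(1+ψ₂(Kᵢ−1)) = 0.
Feasibility: ΣzᵢKᵢ = 1.073, Σzᵢ/Kᵢ = 1.745 — both > 1, two phases present.
Iterate (Newton) starting at ψ₂ = 0.62:
  ψ₂ = 0.620: g = -0.2329, g' = -0.741 → ψ₂ = 0.306
  ψ₂ = 0.306: g = -0.0531, g' = -0.459 → ψ₂ = 0.190
  ψ₂ = 0.190: g = -0.0027, g' = -0.416 → ψ₂ = 0.183
Converged at ψ₂ = 0.183.
  benzene: x = 0.567, y = 0.879
  ethylbenzene: x = 0.433, y = 0.121

V/F (drum 2) = 0.183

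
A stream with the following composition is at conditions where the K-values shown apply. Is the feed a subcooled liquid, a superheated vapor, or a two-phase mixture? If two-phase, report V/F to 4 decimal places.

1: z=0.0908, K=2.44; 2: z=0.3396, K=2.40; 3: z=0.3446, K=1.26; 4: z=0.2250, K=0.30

two-phase, V/F = 0.8016

ΣzᵢKᵢ = 1.5383; Σzᵢ/Kᵢ = 1.2022.
Both exceed 1, so a two-phase solution exists.
Material balance + equilibrium reduce to Σ zᵢ(Kᵢ−1)/(1+ψ(Kᵢ−1)) = 0.
Newton–Raphson from ψ = 0.51:
  ψ = 0.5100: g = 0.18693, g' = -0.5740 → ψ = 0.8357
  ψ = 0.8357: g = -0.02745, g' = -0.8359 → ψ = 0.8028
  ψ = 0.8028: g = -0.00097, g' = -0.7787 → ψ = 0.8016
Converged at ψ = 0.8016.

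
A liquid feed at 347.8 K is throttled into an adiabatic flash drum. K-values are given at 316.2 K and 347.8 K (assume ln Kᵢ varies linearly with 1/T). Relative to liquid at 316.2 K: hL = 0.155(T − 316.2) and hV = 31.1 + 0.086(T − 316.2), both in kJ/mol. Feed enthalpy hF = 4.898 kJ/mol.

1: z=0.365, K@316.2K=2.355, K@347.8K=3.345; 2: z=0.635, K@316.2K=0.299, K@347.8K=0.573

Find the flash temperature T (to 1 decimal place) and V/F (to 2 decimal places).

T = 321.7 K, V/F = 0.13

Adiabatic flash: solve Rachford–Rice at each trial T, then check hF = ψ·hV(T) + (1−ψ)·hL(T).
  T = 316.2 K: K = (2.355, 0.299), RR gives ψ = 0.052, H_out = 1.619 kJ/mol
  T = 347.8 K: K = (3.345, 0.573), RR gives ψ = 0.584, H_out = 21.787 kJ/mol
  T = 332.0 K: K = (2.830, 0.420), RR gives ψ = 0.283, H_out = 10.935 kJ/mol
  T = 324.1 K: K = (2.587, 0.356), RR gives ψ = 0.167, H_out = 6.320 kJ/mol
  T = 320.1 K: K = (2.468, 0.326), RR gives ψ = 0.109, H_out = 3.975 kJ/mol
  T = 322.1 K: K = (2.528, 0.341), RR gives ψ = 0.138, H_out = 5.154 kJ/mol
Linear interpolation between T = 320.1 (H_out = 3.975) and T = 322.1 (H_out = 5.154) on hF = 4.898 gives T ≈ 321.7 K, at which ψ = 0.13.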